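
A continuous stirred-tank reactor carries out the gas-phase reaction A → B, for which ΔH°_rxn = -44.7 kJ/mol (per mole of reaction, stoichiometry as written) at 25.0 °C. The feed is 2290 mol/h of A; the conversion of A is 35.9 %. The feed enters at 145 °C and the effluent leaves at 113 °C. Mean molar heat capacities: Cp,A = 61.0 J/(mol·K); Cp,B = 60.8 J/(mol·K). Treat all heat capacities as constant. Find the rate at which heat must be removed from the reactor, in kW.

Q_out = 11.5 kW

Extent of reaction ξ = 0.359 × 2290 = 822.11 mol/h
Reaction term: ξ·ΔH°_rxn = 822.11 × -44.7 = -36748 kJ/h
Sensible, feed 145→25 °C: -16763 kJ/h
Outlet flows (mol/h): A 1467.9, B 822.11
Sensible, products 25→113 °C: 12278 kJ/h
Q = ΔH = -41233 kJ/h = -11.454 kW
Heat removed = 11.454 kW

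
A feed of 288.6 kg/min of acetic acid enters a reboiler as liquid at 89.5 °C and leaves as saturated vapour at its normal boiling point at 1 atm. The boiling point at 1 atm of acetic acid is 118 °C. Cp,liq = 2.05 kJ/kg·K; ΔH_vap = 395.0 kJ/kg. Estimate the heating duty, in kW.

liquid 89.5→118 °C: 58.425 kJ/kg
vaporisation at 118 °C: 395 kJ/kg
Δh = 58.425 + 395 = 453.43 kJ/kg
Q = ṁ·Δh = 288.6 kg/min × 453.43 kJ/kg = 130860 kJ/min
|Q| = 2181 kW

Q = 2180 kW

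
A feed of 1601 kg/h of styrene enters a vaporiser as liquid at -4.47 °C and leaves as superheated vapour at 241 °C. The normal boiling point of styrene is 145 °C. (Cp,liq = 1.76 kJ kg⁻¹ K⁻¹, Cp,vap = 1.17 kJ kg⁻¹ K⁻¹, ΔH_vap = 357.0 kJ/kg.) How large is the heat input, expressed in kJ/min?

liquid -4.47→145 °C: 263.07 kJ/kg
vaporisation at 145 °C: 357 kJ/kg
vapour 145→241 °C: 112.32 kJ/kg
Δh = 263.07 + 357 + 112.32 = 732.39 kJ/kg
Q = ṁ·Δh = 1601 kg/h × 732.39 kJ/kg = 1.1726e+06 kJ/h
|Q| = 325.71 kW = 19543 kJ/min

Q = 19500 kJ/min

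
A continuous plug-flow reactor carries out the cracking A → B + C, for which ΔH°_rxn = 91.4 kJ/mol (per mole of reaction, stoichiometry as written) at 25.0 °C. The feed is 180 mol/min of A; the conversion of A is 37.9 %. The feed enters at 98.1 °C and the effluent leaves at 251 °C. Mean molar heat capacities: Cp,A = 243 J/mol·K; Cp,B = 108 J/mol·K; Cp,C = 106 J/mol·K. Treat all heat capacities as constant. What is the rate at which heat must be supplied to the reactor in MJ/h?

Q_in = 749 MJ/h

Extent of reaction ξ = 0.379 × 180 = 68.22 mol/min
Reaction term: ξ·ΔH°_rxn = 68.22 × 91.4 = 6235.3 kJ/min
Sensible, feed 98.1→25 °C: -3197.4 kJ/min
Outlet flows (mol/min): A 111.78, B 68.22, C 68.22
Sensible, products 25→251 °C: 9438.1 kJ/min
Q = ΔH = 12476 kJ/min = 207.93 kW
Heat supplied = 748.56 MJ/h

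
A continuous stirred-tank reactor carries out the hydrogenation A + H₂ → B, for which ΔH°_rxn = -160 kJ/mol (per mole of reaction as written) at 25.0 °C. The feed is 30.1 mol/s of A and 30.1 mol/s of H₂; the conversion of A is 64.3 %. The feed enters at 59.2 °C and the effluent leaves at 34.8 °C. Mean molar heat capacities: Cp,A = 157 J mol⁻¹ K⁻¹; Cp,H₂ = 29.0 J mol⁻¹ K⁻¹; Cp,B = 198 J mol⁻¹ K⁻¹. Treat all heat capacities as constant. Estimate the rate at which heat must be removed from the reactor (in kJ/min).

Extent of reaction ξ = 0.643 × 30.1 = 19.354 mol/s
Reaction term: ξ·ΔH°_rxn = 19.354 × -160 = -3096.7 kJ/s
Sensible, feed 59.2→25 °C: -191.47 kJ/s
Outlet flows (mol/s): A 10.746, H₂ 10.746, B 19.354
Sensible, products 25→34.8 °C: 57.142 kJ/s
Q = ΔH = -3231 kJ/s = -3231 kW
Heat removed = 193860 kJ/min

Q_out = 194000 kJ/min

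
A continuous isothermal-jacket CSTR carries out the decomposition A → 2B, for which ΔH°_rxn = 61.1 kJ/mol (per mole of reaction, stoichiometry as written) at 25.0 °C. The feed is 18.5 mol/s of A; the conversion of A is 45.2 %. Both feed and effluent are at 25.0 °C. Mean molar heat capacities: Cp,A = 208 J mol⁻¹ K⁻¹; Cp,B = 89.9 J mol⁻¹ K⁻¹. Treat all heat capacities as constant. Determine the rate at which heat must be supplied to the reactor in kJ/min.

Q_in = 30700 kJ/min

Extent of reaction ξ = 0.452 × 18.5 = 8.362 mol/s
Reaction term: ξ·ΔH°_rxn = 8.362 × 61.1 = 510.92 kJ/s
Q = ΔH = 510.92 kJ/s = 510.92 kW
Heat supplied = 30655 kJ/min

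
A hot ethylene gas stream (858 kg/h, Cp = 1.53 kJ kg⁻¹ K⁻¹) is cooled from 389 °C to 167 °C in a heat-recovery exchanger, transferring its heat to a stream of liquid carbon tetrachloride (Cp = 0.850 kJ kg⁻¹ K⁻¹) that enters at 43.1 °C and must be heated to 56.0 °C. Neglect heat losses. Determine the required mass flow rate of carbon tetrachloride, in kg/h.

Heat released by hot stream: Q = 858 × 1.53 × (389 − 167) = 291430 kJ/h
Energy balance on cold side (adiabatic exchanger): Q = ṁ_c·Cp_c·(T_c,out − T_c,in)
ṁ_c = 291430 / [0.850 × (56.0 − 43.1)] = 26578 kg/h

ṁ_c = 26600 kg/h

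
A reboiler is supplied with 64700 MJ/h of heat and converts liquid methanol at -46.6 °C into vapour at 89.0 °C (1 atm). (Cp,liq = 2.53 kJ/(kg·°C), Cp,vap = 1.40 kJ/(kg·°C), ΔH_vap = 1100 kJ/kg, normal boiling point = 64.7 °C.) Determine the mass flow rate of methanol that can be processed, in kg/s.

Δh = 2.53×(64.7−-46.6) + 1100 + 1.40×(89.0−64.7) = 1415.6 kJ/kg
Q = 64700 MJ/h = 17972 kJ/s = 17972 kJ/s
ṁ = Q/Δh = 17972 / 1415.6 = 12.696 kg/s

ṁ = 12.7 kg/s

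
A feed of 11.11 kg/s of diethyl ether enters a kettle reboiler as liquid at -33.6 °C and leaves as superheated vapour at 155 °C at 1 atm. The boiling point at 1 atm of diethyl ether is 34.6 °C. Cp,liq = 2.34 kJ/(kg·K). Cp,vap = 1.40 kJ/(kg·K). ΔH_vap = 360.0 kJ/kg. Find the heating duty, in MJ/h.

Q = 27500 MJ/h

liquid -33.6→34.6 °C: 159.59 kJ/kg
vaporisation at 34.6 °C: 360 kJ/kg
vapour 34.6→155 °C: 168.56 kJ/kg
Δh = 159.59 + 360 + 168.56 = 688.15 kJ/kg
Q = ṁ·Δh = 11.11 kg/s × 688.15 kJ/kg = 7645.3 kJ/s
|Q| = 7645.3 kW = 27523 MJ/h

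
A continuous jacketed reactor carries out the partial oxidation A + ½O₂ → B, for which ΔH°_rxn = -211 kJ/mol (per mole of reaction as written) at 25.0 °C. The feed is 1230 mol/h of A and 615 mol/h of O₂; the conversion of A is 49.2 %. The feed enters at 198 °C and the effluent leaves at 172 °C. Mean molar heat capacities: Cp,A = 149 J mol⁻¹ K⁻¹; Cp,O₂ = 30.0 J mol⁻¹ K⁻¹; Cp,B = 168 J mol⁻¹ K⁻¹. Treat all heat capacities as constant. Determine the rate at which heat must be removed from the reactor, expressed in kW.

Q_out = 36.8 kW

Extent of reaction ξ = 0.492 × 1230 = 605.16 mol/h
Reaction term: ξ·ΔH°_rxn = 605.16 × -211 = -127690 kJ/h
Sensible, feed 198→25 °C: -34898 kJ/h
Outlet flows (mol/h): A 624.84, O₂ 312.42, B 605.16
Sensible, products 25→172 °C: 30009 kJ/h
Q = ΔH = -132580 kJ/h = -36.827 kW
Heat removed = 36.827 kW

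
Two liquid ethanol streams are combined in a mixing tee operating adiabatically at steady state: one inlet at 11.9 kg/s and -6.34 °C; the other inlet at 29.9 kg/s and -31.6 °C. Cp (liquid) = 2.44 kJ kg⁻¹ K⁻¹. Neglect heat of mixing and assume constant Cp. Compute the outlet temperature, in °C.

Adiabatic, steady state ⇒ Σ ṁᵢCp,ᵢ(T_out − Tᵢ) = 0
T_out = Σ ṁᵢCp,ᵢTᵢ / Σ ṁᵢCp,ᵢ
      = -2489.5 / 101.99 = -24.409 °C

T_out = -24.4 °C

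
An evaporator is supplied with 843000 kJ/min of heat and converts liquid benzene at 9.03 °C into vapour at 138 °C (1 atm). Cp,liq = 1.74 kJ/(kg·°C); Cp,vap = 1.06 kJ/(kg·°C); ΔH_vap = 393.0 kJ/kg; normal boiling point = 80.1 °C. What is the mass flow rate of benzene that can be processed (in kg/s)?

Δh = 1.74×(80.1−9.03) + 393.0 + 1.06×(138−80.1) = 578.04 kJ/kg
Q = 843000 kJ/min = 14050 kJ/s = 14050 kJ/s
ṁ = Q/Δh = 14050 / 578.04 = 24.306 kg/s

ṁ = 24.3 kg/s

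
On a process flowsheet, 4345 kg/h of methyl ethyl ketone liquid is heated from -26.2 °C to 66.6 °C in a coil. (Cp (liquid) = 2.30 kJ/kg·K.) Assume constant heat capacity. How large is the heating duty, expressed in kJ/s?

Q = ṁ·Cp·ΔT = 4345 × 2.30 × (66.6 − -26.2) = 927400 kJ/h
Converting: 927400 / 3600 s = 257.61 kW

Q = 258 kJ/s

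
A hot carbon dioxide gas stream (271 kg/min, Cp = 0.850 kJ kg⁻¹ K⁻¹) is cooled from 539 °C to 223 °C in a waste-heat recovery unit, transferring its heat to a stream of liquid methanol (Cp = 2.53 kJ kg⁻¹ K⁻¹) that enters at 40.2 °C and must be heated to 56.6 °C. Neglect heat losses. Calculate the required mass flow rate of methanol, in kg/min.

ṁ_c = 1750 kg/min

Heat released by hot stream: Q = 271 × 0.850 × (539 − 223) = 72791 kJ/min
Energy balance on cold side (adiabatic exchanger): Q = ṁ_c·Cp_c·(T_c,out − T_c,in)
ṁ_c = 72791 / [2.53 × (56.6 − 40.2)] = 1754.3 kg/min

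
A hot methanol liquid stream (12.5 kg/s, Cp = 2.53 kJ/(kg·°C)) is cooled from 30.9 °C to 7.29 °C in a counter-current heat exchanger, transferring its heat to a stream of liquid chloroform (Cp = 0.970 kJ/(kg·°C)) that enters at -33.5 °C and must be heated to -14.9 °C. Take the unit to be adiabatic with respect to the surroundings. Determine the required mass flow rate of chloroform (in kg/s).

ṁ_c = 41.4 kg/s

Heat released by hot stream: Q = 12.5 × 2.53 × (30.9 − 7.29) = 746.67 kJ/s
Energy balance on cold side (adiabatic exchanger): Q = ṁ_c·Cp_c·(T_c,out − T_c,in)
ṁ_c = 746.67 / [0.970 × (-14.9 − -33.5)] = 41.385 kg/s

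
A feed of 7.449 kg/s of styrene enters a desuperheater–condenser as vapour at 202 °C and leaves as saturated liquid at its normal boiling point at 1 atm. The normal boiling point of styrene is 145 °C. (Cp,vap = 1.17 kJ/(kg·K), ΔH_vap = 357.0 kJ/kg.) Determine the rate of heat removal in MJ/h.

Q_c = 11400 MJ/h

vapour 202→145 °C: -66.69 kJ/kg
condensation at 145 °C: -357 kJ/kg
Δh = -66.69 + -357 = -423.69 kJ/kg
Q = ṁ·Δh = 7.449 kg/s × -423.69 kJ/kg = -3156.1 kJ/s
|Q| = 3156.1 kW = 11362 MJ/h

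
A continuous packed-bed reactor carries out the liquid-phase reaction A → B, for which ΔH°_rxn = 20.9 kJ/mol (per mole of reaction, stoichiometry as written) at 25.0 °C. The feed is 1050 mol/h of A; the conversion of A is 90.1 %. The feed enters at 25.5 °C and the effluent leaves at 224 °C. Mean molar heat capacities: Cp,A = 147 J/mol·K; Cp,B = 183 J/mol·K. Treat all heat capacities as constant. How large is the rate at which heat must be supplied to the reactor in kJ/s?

Extent of reaction ξ = 0.901 × 1050 = 946.05 mol/h
Reaction term: ξ·ΔH°_rxn = 946.05 × 20.9 = 19772 kJ/h
Sensible, feed 25.5→25 °C: -77.175 kJ/h
Outlet flows (mol/h): A 103.95, B 946.05
Sensible, products 25→224 °C: 37493 kJ/h
Q = ΔH = 57188 kJ/h = 15.886 kW
Heat supplied = 15.886 kJ/s

Q_in = 15.9 kJ/s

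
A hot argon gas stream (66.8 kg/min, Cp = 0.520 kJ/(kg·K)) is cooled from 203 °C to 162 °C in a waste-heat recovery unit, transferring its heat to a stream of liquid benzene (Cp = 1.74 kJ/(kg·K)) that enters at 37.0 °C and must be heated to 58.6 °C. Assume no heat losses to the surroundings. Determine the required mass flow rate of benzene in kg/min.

ṁ_c = 37.9 kg/min

Heat released by hot stream: Q = 66.8 × 0.520 × (203 − 162) = 1424.2 kJ/min
Energy balance on cold side (adiabatic exchanger): Q = ṁ_c·Cp_c·(T_c,out − T_c,in)
ṁ_c = 1424.2 / [1.74 × (58.6 − 37.0)] = 37.893 kg/min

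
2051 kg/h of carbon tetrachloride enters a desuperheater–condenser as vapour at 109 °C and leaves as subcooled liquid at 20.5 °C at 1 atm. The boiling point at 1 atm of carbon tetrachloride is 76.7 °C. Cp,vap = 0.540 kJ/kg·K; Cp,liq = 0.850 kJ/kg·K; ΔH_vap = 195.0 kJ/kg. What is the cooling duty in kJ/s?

vapour 109→76.7 °C: -17.442 kJ/kg
condensation at 76.7 °C: -195 kJ/kg
liquid 76.7→20.5 °C: -47.77 kJ/kg
Δh = -17.442 + -195 + -47.77 = -260.21 kJ/kg
Q = ṁ·Δh = 2051 kg/h × -260.21 kJ/kg = -533690 kJ/h
|Q| = 148.25 kW

Q_c = 148 kJ/s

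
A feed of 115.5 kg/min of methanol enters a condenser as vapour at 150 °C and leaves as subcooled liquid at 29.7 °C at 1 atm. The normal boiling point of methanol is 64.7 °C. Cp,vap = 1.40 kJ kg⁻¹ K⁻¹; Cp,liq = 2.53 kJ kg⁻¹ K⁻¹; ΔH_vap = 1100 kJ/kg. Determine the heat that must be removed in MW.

vapour 150→64.7 °C: -119.42 kJ/kg
condensation at 64.7 °C: -1100 kJ/kg
liquid 64.7→29.7 °C: -88.55 kJ/kg
Δh = -119.42 + -1100 + -88.55 = -1308 kJ/kg
Q = ṁ·Δh = 115.5 kg/min × -1308 kJ/kg = -151070 kJ/min
|Q| = 2517.8 kW = 2.5178 MW

Q_c = 2.52 MW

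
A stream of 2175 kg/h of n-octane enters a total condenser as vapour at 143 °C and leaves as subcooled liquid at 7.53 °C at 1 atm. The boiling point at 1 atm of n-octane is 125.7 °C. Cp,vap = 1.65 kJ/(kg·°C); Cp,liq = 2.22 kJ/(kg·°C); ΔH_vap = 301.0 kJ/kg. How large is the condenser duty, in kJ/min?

vapour 143→125.7 °C: -28.545 kJ/kg
condensation at 125.7 °C: -301 kJ/kg
liquid 125.7→7.53 °C: -262.34 kJ/kg
Δh = -28.545 + -301 + -262.34 = -591.88 kJ/kg
Q = ṁ·Δh = 2175 kg/h × -591.88 kJ/kg = -1.2873e+06 kJ/h
|Q| = 357.6 kW = 21456 kJ/min

Q_c = 21500 kJ/min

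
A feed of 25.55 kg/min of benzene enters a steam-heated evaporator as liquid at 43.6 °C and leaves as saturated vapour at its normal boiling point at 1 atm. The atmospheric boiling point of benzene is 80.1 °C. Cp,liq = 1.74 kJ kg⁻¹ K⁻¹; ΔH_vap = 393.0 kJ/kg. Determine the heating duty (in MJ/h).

liquid 43.6→80.1 °C: 63.51 kJ/kg
vaporisation at 80.1 °C: 393 kJ/kg
Δh = 63.51 + 393 = 456.51 kJ/kg
Q = ṁ·Δh = 25.55 kg/min × 456.51 kJ/kg = 11664 kJ/min
|Q| = 194.4 kW = 699.83 MJ/h

Q = 700 MJ/h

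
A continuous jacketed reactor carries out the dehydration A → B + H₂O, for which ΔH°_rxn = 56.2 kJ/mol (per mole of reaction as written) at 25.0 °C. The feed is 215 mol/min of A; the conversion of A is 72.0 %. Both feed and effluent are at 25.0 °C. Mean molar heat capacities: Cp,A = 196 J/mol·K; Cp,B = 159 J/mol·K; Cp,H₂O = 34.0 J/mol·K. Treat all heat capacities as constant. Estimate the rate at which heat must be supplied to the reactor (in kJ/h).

Extent of reaction ξ = 0.720 × 215 = 154.8 mol/min
Reaction term: ξ·ΔH°_rxn = 154.8 × 56.2 = 8699.8 kJ/min
Q = ΔH = 8699.8 kJ/min = 145 kW
Heat supplied = 521990 kJ/h

Q_in = 522000 kJ/h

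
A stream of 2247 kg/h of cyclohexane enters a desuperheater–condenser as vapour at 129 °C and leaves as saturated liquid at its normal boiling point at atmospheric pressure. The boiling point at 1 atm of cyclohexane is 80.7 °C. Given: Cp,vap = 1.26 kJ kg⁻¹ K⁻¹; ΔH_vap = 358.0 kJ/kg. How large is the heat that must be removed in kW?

vapour 129→80.7 °C: -60.858 kJ/kg
condensation at 80.7 °C: -358 kJ/kg
Δh = -60.858 + -358 = -418.86 kJ/kg
Q = ṁ·Δh = 2247 kg/h × -418.86 kJ/kg = -941170 kJ/h
|Q| = 261.44 kW

Q_c = 261 kW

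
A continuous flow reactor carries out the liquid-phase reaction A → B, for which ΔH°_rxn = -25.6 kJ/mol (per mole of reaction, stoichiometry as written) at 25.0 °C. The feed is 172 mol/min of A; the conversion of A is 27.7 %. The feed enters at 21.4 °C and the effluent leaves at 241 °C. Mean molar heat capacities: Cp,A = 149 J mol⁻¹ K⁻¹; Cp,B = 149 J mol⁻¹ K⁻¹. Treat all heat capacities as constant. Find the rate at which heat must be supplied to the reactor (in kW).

Extent of reaction ξ = 0.277 × 172 = 47.644 mol/min
Reaction term: ξ·ΔH°_rxn = 47.644 × -25.6 = -1219.7 kJ/min
Sensible, feed 21.4→25 °C: 92.261 kJ/min
Outlet flows (mol/min): A 124.36, B 47.644
Sensible, products 25→241 °C: 5535.6 kJ/min
Q = ΔH = 4408.2 kJ/min = 73.47 kW
Heat supplied = 73.47 kW

Q_in = 73.5 kW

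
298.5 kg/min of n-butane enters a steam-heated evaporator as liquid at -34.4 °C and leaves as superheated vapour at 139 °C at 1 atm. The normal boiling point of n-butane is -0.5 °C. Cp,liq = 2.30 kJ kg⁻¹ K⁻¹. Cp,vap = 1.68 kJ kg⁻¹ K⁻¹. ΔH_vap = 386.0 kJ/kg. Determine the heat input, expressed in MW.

liquid -34.4→-0.5 °C: 77.97 kJ/kg
vaporisation at -0.5 °C: 386 kJ/kg
vapour -0.5→139 °C: 234.36 kJ/kg
Δh = 77.97 + 386 + 234.36 = 698.33 kJ/kg
Q = ṁ·Δh = 298.5 kg/min × 698.33 kJ/kg = 208450 kJ/min
|Q| = 3474.2 kW = 3.4742 MW

Q = 3.47 MW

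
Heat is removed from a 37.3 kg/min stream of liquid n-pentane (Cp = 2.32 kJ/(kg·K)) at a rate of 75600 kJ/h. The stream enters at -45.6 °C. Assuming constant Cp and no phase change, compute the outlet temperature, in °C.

T_out = -60.2 °C

Q = 75600 kJ/h = 1260 kJ/min
ΔT = Q/(ṁ·Cp) = 1260/(37.3×2.32) = 14.56 K
T_out = -45.6 − 14.56 = -60.16 °C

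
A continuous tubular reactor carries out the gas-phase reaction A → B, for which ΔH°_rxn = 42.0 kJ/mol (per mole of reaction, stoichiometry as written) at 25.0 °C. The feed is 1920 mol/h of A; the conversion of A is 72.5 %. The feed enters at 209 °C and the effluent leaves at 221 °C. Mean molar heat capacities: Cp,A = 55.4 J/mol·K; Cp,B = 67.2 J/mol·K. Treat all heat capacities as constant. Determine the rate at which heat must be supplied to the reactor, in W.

Extent of reaction ξ = 0.725 × 1920 = 1392 mol/h
Reaction term: ξ·ΔH°_rxn = 1392 × 42.0 = 58464 kJ/h
Sensible, feed 209→25 °C: -19572 kJ/h
Outlet flows (mol/h): A 528, B 1392
Sensible, products 25→221 °C: 24068 kJ/h
Q = ΔH = 62960 kJ/h = 17.489 kW
Heat supplied = 17489 W

Q_in = 17500 W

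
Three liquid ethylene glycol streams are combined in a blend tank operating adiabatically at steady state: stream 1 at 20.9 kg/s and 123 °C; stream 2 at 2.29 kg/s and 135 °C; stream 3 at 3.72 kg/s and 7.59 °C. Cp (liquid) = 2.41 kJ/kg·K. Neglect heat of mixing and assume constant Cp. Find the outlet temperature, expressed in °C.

Adiabatic, steady state ⇒ Σ ṁᵢCp,ᵢ(T_out − Tᵢ) = 0
Σ ṁᵢCp,ᵢTᵢ = 20.9×2.41×123 + 2.29×2.41×135 + 3.72×2.41×7.59 = 7008.5
Σ ṁᵢCp,ᵢ = 20.9×2.41 + 2.29×2.41 + 3.72×2.41 = 64.853
T_out = 7008.5 / 64.853 = 108.07 °C

T_out = 108 °C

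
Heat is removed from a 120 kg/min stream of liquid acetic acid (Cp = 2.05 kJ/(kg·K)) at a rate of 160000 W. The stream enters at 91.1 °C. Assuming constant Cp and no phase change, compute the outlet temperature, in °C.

Q = 160000 W = 9600 kJ/min
ΔT = Q/(ṁ·Cp) = 9600/(120×2.05) = 39.024 K
T_out = 91.1 − 39.024 = 52.076 °C

T_out = 52.1 °C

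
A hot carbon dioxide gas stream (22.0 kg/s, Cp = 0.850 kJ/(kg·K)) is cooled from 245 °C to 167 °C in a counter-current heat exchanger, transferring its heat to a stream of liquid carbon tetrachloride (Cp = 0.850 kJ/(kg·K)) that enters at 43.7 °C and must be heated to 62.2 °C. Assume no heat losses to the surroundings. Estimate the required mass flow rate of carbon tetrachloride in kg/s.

Heat released by hot stream: Q = 22.0 × 0.850 × (245 − 167) = 1458.6 kJ/s
Energy balance on cold side (adiabatic exchanger): Q = ṁ_c·Cp_c·(T_c,out − T_c,in)
ṁ_c = 1458.6 / [0.850 × (62.2 − 43.7)] = 92.757 kg/s

ṁ_c = 92.8 kg/s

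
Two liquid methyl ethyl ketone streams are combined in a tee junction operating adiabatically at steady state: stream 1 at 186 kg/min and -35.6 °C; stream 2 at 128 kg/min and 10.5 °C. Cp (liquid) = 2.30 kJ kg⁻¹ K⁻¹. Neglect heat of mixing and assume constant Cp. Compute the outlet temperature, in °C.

Adiabatic, steady state ⇒ Σ ṁᵢCp,ᵢ(T_out − Tᵢ) = 0
Σ ṁᵢCp,ᵢTᵢ = 186×2.30×-35.6 + 128×2.30×10.5 = -12138
Σ ṁᵢCp,ᵢ = 186×2.30 + 128×2.30 = 722.2
T_out = -12138 / 722.2 = -16.808 °C

T_out = -16.8 °C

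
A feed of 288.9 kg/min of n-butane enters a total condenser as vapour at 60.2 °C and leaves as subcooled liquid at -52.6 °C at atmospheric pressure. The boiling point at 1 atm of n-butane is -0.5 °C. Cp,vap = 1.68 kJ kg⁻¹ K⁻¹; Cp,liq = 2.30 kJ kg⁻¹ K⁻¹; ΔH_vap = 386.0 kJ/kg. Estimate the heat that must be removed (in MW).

Q_c = 2.93 MW

vapour 60.2→-0.5 °C: -101.98 kJ/kg
condensation at -0.5 °C: -386 kJ/kg
liquid -0.5→-52.6 °C: -119.83 kJ/kg
Δh = -101.98 + -386 + -119.83 = -607.81 kJ/kg
Q = ṁ·Δh = 288.9 kg/min × -607.81 kJ/kg = -175600 kJ/min
|Q| = 2926.6 kW = 2.9266 MW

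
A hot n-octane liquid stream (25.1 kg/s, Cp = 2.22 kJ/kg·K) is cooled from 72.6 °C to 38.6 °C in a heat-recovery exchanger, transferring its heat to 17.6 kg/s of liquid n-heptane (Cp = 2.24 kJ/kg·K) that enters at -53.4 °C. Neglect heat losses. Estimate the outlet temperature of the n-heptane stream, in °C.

Heat released by hot stream: Q = 25.1 × 2.22 × (72.6 − 38.6) = 1894.5 kJ/s
Energy balance on cold side (adiabatic exchanger): Q = ṁ_c·Cp_c·(T_c,out − T_c,in)
T_c,out = -53.4 + 1894.5/(17.6 × 2.24) = -5.3443 °C

T_c,out = -5.34 °C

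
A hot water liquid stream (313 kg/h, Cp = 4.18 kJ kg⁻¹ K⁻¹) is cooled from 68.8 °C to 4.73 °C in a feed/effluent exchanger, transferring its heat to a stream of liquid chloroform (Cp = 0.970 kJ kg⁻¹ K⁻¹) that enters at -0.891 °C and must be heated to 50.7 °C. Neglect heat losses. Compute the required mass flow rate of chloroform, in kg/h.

Heat released by hot stream: Q = 313 × 4.18 × (68.8 − 4.73) = 83825 kJ/h
Energy balance on cold side (adiabatic exchanger): Q = ṁ_c·Cp_c·(T_c,out − T_c,in)
ṁ_c = 83825 / [0.970 × (50.7 − -0.891)] = 1675.1 kg/h

ṁ_c = 1680 kg/h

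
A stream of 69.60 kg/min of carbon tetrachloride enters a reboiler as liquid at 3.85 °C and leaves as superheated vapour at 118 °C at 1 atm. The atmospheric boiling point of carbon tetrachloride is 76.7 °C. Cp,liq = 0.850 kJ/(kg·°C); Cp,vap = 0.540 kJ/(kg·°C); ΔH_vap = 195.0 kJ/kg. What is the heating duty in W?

liquid 3.85→76.7 °C: 61.923 kJ/kg
vaporisation at 76.7 °C: 195 kJ/kg
vapour 76.7→118 °C: 22.302 kJ/kg
Δh = 61.923 + 195 + 22.302 = 279.22 kJ/kg
Q = ṁ·Δh = 69.60 kg/min × 279.22 kJ/kg = 19434 kJ/min
|Q| = 323.9 kW = 323900 W

Q = 324000 W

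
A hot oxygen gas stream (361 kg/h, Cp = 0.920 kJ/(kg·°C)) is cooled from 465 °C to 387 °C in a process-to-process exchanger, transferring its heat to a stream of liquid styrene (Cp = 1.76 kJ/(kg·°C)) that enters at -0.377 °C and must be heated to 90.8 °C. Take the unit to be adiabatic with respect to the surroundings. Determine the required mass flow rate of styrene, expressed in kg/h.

Heat released by hot stream: Q = 361 × 0.920 × (465 − 387) = 25905 kJ/h
Energy balance on cold side (adiabatic exchanger): Q = ṁ_c·Cp_c·(T_c,out − T_c,in)
ṁ_c = 25905 / [1.76 × (90.8 − -0.377)] = 161.43 kg/h

ṁ_c = 161 kg/h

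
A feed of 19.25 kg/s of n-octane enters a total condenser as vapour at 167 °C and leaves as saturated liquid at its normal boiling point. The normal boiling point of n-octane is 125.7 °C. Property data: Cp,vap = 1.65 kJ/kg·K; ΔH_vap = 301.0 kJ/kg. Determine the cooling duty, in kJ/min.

Q_c = 426000 kJ/min

vapour 167→125.7 °C: -68.145 kJ/kg
condensation at 125.7 °C: -301 kJ/kg
Δh = -68.145 + -301 = -369.14 kJ/kg
Q = ṁ·Δh = 19.25 kg/s × -369.14 kJ/kg = -7106 kJ/s
|Q| = 7106 kW = 426360 kJ/min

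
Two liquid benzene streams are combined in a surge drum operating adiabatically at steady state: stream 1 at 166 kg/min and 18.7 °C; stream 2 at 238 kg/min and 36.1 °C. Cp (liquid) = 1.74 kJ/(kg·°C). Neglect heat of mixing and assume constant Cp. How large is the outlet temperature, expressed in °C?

T_out = 29.0 °C

No heat crosses the boundary, so H_out = H_in.
T_out = Σ ṁᵢCp,ᵢTᵢ / Σ ṁᵢCp,ᵢ
      = 20351 / 702.96 = 28.95 °C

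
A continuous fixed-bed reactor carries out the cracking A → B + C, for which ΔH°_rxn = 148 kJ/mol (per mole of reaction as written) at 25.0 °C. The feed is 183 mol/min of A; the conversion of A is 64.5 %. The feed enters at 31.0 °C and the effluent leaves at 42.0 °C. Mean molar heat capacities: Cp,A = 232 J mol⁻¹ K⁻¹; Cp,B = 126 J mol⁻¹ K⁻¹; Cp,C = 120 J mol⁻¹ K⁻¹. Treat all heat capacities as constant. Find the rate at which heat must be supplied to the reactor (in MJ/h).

Extent of reaction ξ = 0.645 × 183 = 118.03 mol/min
Reaction term: ξ·ΔH°_rxn = 118.03 × 148 = 17469 kJ/min
Sensible, feed 31.0→25 °C: -254.74 kJ/min
Outlet flows (mol/min): A 64.965, B 118.03, C 118.03
Sensible, products 25→42.0 °C: 749.84 kJ/min
Q = ΔH = 17964 kJ/min = 299.4 kW
Heat supplied = 1077.9 MJ/h

Q_in = 1080 MJ/h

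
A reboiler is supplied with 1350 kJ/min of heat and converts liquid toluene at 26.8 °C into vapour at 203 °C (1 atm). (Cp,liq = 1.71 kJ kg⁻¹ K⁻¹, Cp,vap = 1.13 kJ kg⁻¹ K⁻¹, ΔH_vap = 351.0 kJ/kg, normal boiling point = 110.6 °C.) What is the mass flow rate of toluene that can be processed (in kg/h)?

ṁ = 135 kg/h

Δh = 1.71×(110.6−26.8) + 351.0 + 1.13×(203−110.6) = 598.71 kJ/kg
Q = 1350 kJ/min = 22.5 kJ/s = 81000 kJ/h
ṁ = Q/Δh = 81000 / 598.71 = 135.29 kg/h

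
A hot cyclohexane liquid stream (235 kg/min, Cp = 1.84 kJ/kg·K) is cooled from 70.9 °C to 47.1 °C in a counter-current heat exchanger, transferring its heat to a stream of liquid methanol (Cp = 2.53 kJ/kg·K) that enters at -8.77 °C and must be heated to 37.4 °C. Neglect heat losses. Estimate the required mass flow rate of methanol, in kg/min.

ṁ_c = 88.1 kg/min

Heat released by hot stream: Q = 235 × 1.84 × (70.9 − 47.1) = 10291 kJ/min
Energy balance on cold side (adiabatic exchanger): Q = ṁ_c·Cp_c·(T_c,out − T_c,in)
ṁ_c = 10291 / [2.53 × (37.4 − -8.77)] = 88.101 kg/min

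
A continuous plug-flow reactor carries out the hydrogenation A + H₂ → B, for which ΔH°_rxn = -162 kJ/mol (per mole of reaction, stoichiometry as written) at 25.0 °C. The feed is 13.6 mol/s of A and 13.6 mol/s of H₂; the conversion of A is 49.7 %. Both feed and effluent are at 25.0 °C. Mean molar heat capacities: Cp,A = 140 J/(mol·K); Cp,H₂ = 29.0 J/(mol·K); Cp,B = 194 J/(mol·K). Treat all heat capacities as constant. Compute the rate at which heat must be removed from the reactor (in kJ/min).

Q_out = 65700 kJ/min

Extent of reaction ξ = 0.497 × 13.6 = 6.7592 mol/s
Reaction term: ξ·ΔH°_rxn = 6.7592 × -162 = -1095 kJ/s
Q = ΔH = -1095 kJ/s = -1095 kW
Heat removed = 65699 kJ/min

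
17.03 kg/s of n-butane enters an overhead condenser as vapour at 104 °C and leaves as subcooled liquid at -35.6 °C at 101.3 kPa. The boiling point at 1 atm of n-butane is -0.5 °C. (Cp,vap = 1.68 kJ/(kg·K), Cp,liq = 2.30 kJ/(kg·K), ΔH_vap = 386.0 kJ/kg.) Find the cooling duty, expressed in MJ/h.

vapour 104→-0.5 °C: -175.56 kJ/kg
condensation at -0.5 °C: -386 kJ/kg
liquid -0.5→-35.6 °C: -80.73 kJ/kg
Δh = -175.56 + -386 + -80.73 = -642.29 kJ/kg
Q = ṁ·Δh = 17.03 kg/s × -642.29 kJ/kg = -10938 kJ/s
|Q| = 10938 kW = 39378 MJ/h

Q_c = 39400 MJ/h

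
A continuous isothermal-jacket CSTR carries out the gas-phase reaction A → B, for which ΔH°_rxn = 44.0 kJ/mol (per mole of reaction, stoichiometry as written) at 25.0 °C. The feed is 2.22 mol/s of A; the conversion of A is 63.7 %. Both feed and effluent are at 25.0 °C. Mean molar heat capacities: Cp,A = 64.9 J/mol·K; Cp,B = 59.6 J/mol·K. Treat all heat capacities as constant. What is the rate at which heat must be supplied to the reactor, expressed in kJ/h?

Q_in = 224000 kJ/h

Extent of reaction ξ = 0.637 × 2.22 = 1.4141 mol/s
Reaction term: ξ·ΔH°_rxn = 1.4141 × 44.0 = 62.222 kJ/s
Q = ΔH = 62.222 kJ/s = 62.222 kW
Heat supplied = 224000 kJ/h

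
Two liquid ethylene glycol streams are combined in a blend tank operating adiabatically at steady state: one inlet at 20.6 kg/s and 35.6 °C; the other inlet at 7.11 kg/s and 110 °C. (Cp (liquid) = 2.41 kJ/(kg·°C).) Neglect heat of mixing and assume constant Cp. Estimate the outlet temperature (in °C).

Adiabatic, steady state ⇒ Σ ṁᵢCp,ᵢ(T_out − Tᵢ) = 0
Σ ṁᵢCp,ᵢTᵢ = 20.6×2.41×35.6 + 7.11×2.41×110 = 3652.3
Σ ṁᵢCp,ᵢ = 20.6×2.41 + 7.11×2.41 = 66.781
T_out = 3652.3 / 66.781 = 54.69 °C

T_out = 54.7 °C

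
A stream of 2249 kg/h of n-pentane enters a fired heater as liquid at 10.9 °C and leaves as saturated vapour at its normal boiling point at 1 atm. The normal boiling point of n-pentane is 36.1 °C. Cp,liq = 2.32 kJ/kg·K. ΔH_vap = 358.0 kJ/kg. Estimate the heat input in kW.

liquid 10.9→36.1 °C: 58.464 kJ/kg
vaporisation at 36.1 °C: 358 kJ/kg
Δh = 58.464 + 358 = 416.46 kJ/kg
Q = ṁ·Δh = 2249 kg/h × 416.46 kJ/kg = 936630 kJ/h
|Q| = 260.17 kW

Q = 260 kW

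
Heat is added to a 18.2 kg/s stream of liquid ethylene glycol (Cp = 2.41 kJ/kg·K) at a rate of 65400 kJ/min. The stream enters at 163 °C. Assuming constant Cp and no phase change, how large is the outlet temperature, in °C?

T_out = 188 °C

Q = 65400 kJ/min = 1090 kJ/s
ΔT = Q/(ṁ·Cp) = 1090/(18.2×2.41) = 24.851 K
T_out = 163 + 24.851 = 187.85 °C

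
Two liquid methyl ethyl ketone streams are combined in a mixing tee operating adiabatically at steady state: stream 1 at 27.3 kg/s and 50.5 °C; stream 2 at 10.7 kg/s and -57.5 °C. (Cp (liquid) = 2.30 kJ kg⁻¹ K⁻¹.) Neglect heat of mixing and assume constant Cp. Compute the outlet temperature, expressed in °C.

T_out = 20.1 °C

Energy balance with Q = 0: Σ ṁᵢCp,ᵢ(T_out − Tᵢ) = 0
T_out = Σ ṁᵢCp,ᵢTᵢ / Σ ṁᵢCp,ᵢ
      = 1755.8 / 87.4 = 20.089 °C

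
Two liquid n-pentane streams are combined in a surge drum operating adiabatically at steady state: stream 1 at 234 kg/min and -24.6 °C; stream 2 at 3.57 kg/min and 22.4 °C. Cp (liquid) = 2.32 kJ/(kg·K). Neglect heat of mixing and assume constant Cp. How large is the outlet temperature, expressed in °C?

No heat crosses the boundary, so H_out = H_in.
T_out = Σ ṁᵢCp,ᵢTᵢ / Σ ṁᵢCp,ᵢ
      = -13169 / 551.16 = -23.894 °C

T_out = -23.9 °C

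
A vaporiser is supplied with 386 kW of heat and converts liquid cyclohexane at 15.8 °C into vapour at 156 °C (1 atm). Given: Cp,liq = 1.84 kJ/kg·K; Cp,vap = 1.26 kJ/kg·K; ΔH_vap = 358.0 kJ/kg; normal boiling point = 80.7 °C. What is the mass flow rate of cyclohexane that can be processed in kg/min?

ṁ = 40.5 kg/min

Δh = 1.84×(80.7−15.8) + 358.0 + 1.26×(156−80.7) = 572.29 kJ/kg
Q = 386 kW = 386 kJ/s = 23160 kJ/min
ṁ = Q/Δh = 23160 / 572.29 = 40.469 kg/min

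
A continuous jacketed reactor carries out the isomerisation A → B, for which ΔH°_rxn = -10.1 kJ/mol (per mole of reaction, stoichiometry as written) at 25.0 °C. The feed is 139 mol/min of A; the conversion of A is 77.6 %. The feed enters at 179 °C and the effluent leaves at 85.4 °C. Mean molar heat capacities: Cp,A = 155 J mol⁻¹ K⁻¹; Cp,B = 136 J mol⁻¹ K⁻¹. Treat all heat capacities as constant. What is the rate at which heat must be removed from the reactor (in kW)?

Q_out = 53.8 kW

Extent of reaction ξ = 0.776 × 139 = 107.86 mol/min
Reaction term: ξ·ΔH°_rxn = 107.86 × -10.1 = -1089.4 kJ/min
Sensible, feed 179→25 °C: -3317.9 kJ/min
Outlet flows (mol/min): A 31.136, B 107.86
Sensible, products 25→85.4 °C: 1177.5 kJ/min
Q = ΔH = -3229.8 kJ/min = -53.83 kW
Heat removed = 53.83 kW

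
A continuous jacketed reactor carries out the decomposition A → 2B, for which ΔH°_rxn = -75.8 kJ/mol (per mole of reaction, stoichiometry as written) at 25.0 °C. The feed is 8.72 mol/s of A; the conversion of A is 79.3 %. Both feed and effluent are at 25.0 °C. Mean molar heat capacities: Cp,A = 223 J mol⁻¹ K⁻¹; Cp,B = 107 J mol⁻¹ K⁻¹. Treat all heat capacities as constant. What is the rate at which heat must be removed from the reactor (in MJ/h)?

Q_out = 1890 MJ/h

Extent of reaction ξ = 0.793 × 8.72 = 6.915 mol/s
Reaction term: ξ·ΔH°_rxn = 6.915 × -75.8 = -524.15 kJ/s
Q = ΔH = -524.15 kJ/s = -524.15 kW
Heat removed = 1887 MJ/h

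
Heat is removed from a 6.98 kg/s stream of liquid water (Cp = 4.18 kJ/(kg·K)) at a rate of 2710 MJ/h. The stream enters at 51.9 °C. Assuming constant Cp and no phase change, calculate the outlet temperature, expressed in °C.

Q = 2710 MJ/h = 752.78 kJ/s
ΔT = Q/(ṁ·Cp) = 752.78/(6.98×4.18) = 25.801 K
T_out = 51.9 − 25.801 = 26.099 °C

T_out = 26.1 °C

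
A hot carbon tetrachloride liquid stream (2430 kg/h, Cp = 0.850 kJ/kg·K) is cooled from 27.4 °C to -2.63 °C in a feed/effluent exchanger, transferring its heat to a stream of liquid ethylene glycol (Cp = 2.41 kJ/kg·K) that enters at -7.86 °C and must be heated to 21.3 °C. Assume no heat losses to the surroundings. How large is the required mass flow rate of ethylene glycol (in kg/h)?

Heat released by hot stream: Q = 2430 × 0.850 × (27.4 − -2.63) = 62027 kJ/h
Energy balance on cold side (adiabatic exchanger): Q = ṁ_c·Cp_c·(T_c,out − T_c,in)
ṁ_c = 62027 / [2.41 × (21.3 − -7.86)] = 882.62 kg/h

ṁ_c = 883 kg/h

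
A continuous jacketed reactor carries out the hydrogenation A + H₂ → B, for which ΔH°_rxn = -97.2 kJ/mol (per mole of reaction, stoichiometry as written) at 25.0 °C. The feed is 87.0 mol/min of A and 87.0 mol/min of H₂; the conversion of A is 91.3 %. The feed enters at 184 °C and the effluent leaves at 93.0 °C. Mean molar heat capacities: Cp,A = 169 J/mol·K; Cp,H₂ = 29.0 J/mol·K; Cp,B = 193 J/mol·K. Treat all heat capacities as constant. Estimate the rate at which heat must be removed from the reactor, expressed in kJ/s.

Extent of reaction ξ = 0.913 × 87.0 = 79.431 mol/min
Reaction term: ξ·ΔH°_rxn = 79.431 × -97.2 = -7720.7 kJ/min
Sensible, feed 184→25 °C: -2738.9 kJ/min
Outlet flows (mol/min): A 7.569, H₂ 7.569, B 79.431
Sensible, products 25→93.0 °C: 1144.4 kJ/min
Q = ΔH = -9315.3 kJ/min = -155.25 kW
Heat removed = 155.25 kJ/s

Q_out = 155 kJ/s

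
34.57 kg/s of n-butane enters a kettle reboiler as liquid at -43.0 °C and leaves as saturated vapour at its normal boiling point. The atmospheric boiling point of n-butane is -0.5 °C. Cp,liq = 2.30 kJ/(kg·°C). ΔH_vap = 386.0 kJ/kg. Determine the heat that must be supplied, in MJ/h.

liquid -43.0→-0.5 °C: 97.75 kJ/kg
vaporisation at -0.5 °C: 386 kJ/kg
Δh = 97.75 + 386 = 483.75 kJ/kg
Q = ṁ·Δh = 34.57 kg/s × 483.75 kJ/kg = 16723 kJ/s
|Q| = 16723 kW = 60204 MJ/h

Q = 60200 MJ/h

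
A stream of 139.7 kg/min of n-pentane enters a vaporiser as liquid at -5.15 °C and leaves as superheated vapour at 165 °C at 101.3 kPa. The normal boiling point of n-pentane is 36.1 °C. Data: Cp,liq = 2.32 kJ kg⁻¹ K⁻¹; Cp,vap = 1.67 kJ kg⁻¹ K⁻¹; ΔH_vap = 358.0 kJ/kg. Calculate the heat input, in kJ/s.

Q = 1560 kJ/s

liquid -5.15→36.1 °C: 95.7 kJ/kg
vaporisation at 36.1 °C: 358 kJ/kg
vapour 36.1→165 °C: 215.26 kJ/kg
Δh = 95.7 + 358 + 215.26 = 668.96 kJ/kg
Q = ṁ·Δh = 139.7 kg/min × 668.96 kJ/kg = 93454 kJ/min
|Q| = 1557.6 kW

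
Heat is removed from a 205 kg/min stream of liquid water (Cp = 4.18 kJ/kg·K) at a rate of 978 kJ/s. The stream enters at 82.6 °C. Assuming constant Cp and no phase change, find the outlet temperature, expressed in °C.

Q = 978 kJ/s = 58680 kJ/min
ΔT = Q/(ṁ·Cp) = 58680/(205×4.18) = 68.479 K
T_out = 82.6 − 68.479 = 14.121 °C

T_out = 14.1 °C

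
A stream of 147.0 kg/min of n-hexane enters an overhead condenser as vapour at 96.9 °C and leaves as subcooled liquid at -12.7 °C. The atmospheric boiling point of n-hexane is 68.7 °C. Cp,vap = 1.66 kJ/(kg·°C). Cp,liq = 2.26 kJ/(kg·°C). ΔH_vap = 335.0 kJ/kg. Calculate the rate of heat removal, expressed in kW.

Q_c = 1390 kW

vapour 96.9→68.7 °C: -46.812 kJ/kg
condensation at 68.7 °C: -335 kJ/kg
liquid 68.7→-12.7 °C: -183.96 kJ/kg
Δh = -46.812 + -335 + -183.96 = -565.78 kJ/kg
Q = ṁ·Δh = 147.0 kg/min × -565.78 kJ/kg = -83169 kJ/min
|Q| = 1386.2 kW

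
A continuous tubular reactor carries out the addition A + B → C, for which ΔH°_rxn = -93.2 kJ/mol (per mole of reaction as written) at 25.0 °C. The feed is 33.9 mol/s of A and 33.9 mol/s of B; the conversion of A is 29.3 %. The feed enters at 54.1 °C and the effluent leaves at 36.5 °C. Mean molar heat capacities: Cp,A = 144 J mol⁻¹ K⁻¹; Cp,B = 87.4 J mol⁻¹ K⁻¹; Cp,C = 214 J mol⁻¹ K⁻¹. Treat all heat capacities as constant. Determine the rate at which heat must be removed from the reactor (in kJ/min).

Q_out = 63900 kJ/min

Extent of reaction ξ = 0.293 × 33.9 = 9.9327 mol/s
Reaction term: ξ·ΔH°_rxn = 9.9327 × -93.2 = -925.73 kJ/s
Sensible, feed 54.1→25 °C: -228.27 kJ/s
Outlet flows (mol/s): A 23.967, B 23.967, C 9.9327
Sensible, products 25→36.5 °C: 88.224 kJ/s
Q = ΔH = -1065.8 kJ/s = -1065.8 kW
Heat removed = 63947 kJ/min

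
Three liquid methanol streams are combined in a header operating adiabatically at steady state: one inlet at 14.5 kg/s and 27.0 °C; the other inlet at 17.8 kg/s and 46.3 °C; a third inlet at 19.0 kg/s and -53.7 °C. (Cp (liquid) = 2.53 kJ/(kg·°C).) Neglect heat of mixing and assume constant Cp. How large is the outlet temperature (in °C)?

T_out = 3.81 °C

No heat crosses the boundary, so H_out = H_in.
T_out = Σ ṁᵢCp,ᵢTᵢ / Σ ṁᵢCp,ᵢ
      = 494.21 / 129.79 = 3.8078 °C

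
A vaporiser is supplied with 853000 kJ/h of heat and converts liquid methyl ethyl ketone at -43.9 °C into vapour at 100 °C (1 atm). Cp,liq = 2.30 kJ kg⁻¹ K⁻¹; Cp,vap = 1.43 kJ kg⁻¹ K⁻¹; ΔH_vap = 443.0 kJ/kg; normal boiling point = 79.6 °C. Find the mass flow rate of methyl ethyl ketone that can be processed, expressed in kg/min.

ṁ = 18.8 kg/min

Δh = 2.30×(79.6−-43.9) + 443.0 + 1.43×(100−79.6) = 756.22 kJ/kg
Q = 853000 kJ/h = 236.94 kJ/s = 14217 kJ/min
ṁ = Q/Δh = 14217 / 756.22 = 18.8 kg/min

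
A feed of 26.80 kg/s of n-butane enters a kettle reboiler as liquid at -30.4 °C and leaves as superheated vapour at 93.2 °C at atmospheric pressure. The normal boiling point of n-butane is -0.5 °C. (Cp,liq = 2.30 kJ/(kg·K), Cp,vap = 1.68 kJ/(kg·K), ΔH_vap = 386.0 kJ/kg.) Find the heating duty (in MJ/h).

liquid -30.4→-0.5 °C: 68.77 kJ/kg
vaporisation at -0.5 °C: 386 kJ/kg
vapour -0.5→93.2 °C: 157.42 kJ/kg
Δh = 68.77 + 386 + 157.42 = 612.19 kJ/kg
Q = ṁ·Δh = 26.80 kg/s × 612.19 kJ/kg = 16407 kJ/s
|Q| = 16407 kW = 59064 MJ/h

Q = 59100 MJ/h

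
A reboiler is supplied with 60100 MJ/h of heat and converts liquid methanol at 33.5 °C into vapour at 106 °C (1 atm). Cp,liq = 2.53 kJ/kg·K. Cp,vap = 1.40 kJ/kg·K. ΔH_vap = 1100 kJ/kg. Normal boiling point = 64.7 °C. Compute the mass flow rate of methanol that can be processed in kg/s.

ṁ = 13.5 kg/s

Δh = 2.53×(64.7−33.5) + 1100 + 1.40×(106−64.7) = 1236.8 kJ/kg
Q = 60100 MJ/h = 16694 kJ/s = 16694 kJ/s
ṁ = Q/Δh = 16694 / 1236.8 = 13.499 kg/s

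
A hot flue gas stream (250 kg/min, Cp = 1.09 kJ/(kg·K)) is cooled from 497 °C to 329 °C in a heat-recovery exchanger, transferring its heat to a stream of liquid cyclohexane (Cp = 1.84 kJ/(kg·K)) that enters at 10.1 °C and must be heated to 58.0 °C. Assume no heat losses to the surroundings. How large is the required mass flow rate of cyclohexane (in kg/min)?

Heat released by hot stream: Q = 250 × 1.09 × (497 − 329) = 45780 kJ/min
Energy balance on cold side (adiabatic exchanger): Q = ṁ_c·Cp_c·(T_c,out − T_c,in)
ṁ_c = 45780 / [1.84 × (58.0 − 10.1)] = 519.42 kg/min

ṁ_c = 519 kg/min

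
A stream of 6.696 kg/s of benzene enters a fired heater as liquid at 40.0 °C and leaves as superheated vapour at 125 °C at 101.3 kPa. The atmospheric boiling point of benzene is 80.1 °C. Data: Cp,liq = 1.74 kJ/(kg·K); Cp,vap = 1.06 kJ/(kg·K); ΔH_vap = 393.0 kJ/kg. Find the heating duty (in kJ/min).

liquid 40.0→80.1 °C: 69.774 kJ/kg
vaporisation at 80.1 °C: 393 kJ/kg
vapour 80.1→125 °C: 47.594 kJ/kg
Δh = 69.774 + 393 + 47.594 = 510.37 kJ/kg
Q = ṁ·Δh = 6.696 kg/s × 510.37 kJ/kg = 3417.4 kJ/s
|Q| = 3417.4 kW = 205050 kJ/min

Q = 205000 kJ/min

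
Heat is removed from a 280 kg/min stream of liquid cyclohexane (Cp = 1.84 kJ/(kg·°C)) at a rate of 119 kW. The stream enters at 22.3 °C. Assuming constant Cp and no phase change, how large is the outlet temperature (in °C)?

T_out = 8.44 °C

Q = 119 kW = 7140 kJ/min
ΔT = Q/(ṁ·Cp) = 7140/(280×1.84) = 13.859 K
T_out = 22.3 − 13.859 = 8.4413 °C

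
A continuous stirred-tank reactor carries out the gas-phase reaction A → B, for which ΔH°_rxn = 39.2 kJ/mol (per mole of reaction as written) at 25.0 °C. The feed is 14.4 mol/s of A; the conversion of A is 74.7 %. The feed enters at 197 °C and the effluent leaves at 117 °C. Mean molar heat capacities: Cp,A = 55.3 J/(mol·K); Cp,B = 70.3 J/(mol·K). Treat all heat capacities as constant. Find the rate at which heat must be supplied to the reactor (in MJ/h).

Extent of reaction ξ = 0.747 × 14.4 = 10.757 mol/s
Reaction term: ξ·ΔH°_rxn = 10.757 × 39.2 = 421.67 kJ/s
Sensible, feed 197→25 °C: -136.97 kJ/s
Outlet flows (mol/s): A 3.6432, B 10.757
Sensible, products 25→117 °C: 88.106 kJ/s
Q = ΔH = 372.81 kJ/s = 372.81 kW
Heat supplied = 1342.1 MJ/h

Q_in = 1340 MJ/h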